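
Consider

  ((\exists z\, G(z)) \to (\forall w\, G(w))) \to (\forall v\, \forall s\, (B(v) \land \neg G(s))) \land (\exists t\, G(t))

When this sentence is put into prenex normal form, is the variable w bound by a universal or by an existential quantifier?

Eliminate → and ↔ using ¬ and ∨.
  \neg (\neg (\exists z\, G(z)) \lor (\forall w\, G(w))) \lor (\forall v\, \forall s\, (B(v) \land \neg G(s))) \land (\exists t\, G(t))
Drive negations inward (¬∀x A ≡ ∃x ¬A, ¬∃x A ≡ ∀x ¬A, De Morgan for ∧/∨):
  (\exists z\, G(z)) \land (\exists w\, \neg G(w)) \lor (\forall v\, \forall s\, (B(v) \land \neg G(s))) \land (\exists t\, G(t))
All bound variables are already distinct, so no renaming is needed.
Finally move all quantifiers to the prefix:
  \exists z\, \exists w\, \forall v\, \forall s\, \exists t\, (G(z) \land \neg G(w) \lor B(v) \land \neg G(s) \land G(t))
The quantifier \forall w sits under an odd number of negations (counting the antecedent side of each →), so it flips to \exists w.

existential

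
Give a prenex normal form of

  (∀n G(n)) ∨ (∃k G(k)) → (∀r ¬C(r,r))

∃n ∀k ∀r (¬G(n) ∧ ¬G(k) ∨ ¬C(r,r))

Rewrite implications/biconditionals: A → B as ¬A ∨ B.
  ¬((∀n G(n)) ∨ (∃k G(k))) ∨ (∀r ¬C(r,r))
Drive negations inward (¬∀x A ≡ ∃x ¬A, ¬∃x A ≡ ∀x ¬A, De Morgan for ∧/∨):
  (∃n ¬G(n)) ∧ (∀k ¬G(k)) ∨ (∀r ¬C(r,r))
All bound variables are already distinct, so no renaming is needed.
Finally move all quantifiers to the prefix:
  ∃n ∀k ∀r (¬G(n) ∧ ¬G(k) ∨ ¬C(r,r))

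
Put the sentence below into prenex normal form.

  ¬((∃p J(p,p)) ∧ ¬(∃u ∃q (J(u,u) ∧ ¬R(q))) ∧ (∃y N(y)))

∀p ∃u ∃q ∀y (¬J(p,p) ∨ J(u,u) ∧ ¬R(q) ∨ ¬N(y))

Move each ¬ inward, flipping quantifiers it crosses:
  (∀p ¬J(p,p)) ∨ (∃u ∃q (J(u,u) ∧ ¬R(q))) ∨ (∀y ¬N(y))
Pull the quantifiers to the front (each side's bound variable is not free in the other side):
  ∀p ∃u ∃q ∀y (¬J(p,p) ∨ J(u,u) ∧ ¬R(q) ∨ ¬N(y))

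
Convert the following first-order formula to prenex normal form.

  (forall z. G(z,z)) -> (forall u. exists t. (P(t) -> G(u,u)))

exists z. forall u. exists t. (~G(z,z) | ~P(t) | G(u,u))

Rewrite implications/biconditionals: A → B as ¬A ∨ B.
  ~(forall z. G(z,z)) | (forall u. exists t. (~P(t) | G(u,u)))
Drive negations inward (¬∀x A ≡ ∃x ¬A, ¬∃x A ≡ ∀x ¬A, De Morgan for ∧/∨):
  (exists z. ~G(z,z)) | (forall u. exists t. (~P(t) | G(u,u)))
All bound variables are already distinct, so no renaming is needed.
Extract every quantifier outward, since the variables are now distinct and don't occur free across branches:
  exists z. forall u. exists t. (~G(z,z) | ~P(t) | G(u,u))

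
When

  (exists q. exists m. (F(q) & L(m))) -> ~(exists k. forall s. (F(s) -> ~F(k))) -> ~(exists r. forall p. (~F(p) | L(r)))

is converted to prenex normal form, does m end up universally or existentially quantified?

universal

First replace A → B with ¬A ∨ B.
  ~(exists q. exists m. (F(q) & L(m))) | ~~(exists k. forall s. (~F(s) | ~F(k))) | ~(exists r. forall p. (~F(p) | L(r)))
Drive negations inward (¬∀x A ≡ ∃x ¬A, ¬∃x A ≡ ∀x ¬A, De Morgan for ∧/∨):
  (forall q. forall m. (~F(q) | ~L(m))) | (exists k. forall s. (~F(s) | ~F(k))) | (forall r. exists p. (F(p) & ~L(r)))
All bound variables are already distinct, so no renaming is needed.
Pull the quantifiers to the front (each side's bound variable is not free in the other side):
  forall q. forall m. exists k. forall s. forall r. exists p. (~F(q) | ~L(m) | ~F(s) | ~F(k) | F(p) & ~L(r))
The quantifier exists m sits under an odd number of negations (counting the antecedent side of each →), so it flips to forall m.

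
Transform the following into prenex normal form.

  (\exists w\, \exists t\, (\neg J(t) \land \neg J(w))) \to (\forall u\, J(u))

\forall w\, \forall t\, \forall u\, (J(t) \lor J(w) \lor J(u))

First replace A → B with ¬A ∨ B.
  \neg (\exists w\, \exists t\, (\neg J(t) \land \neg J(w))) \lor (\forall u\, J(u))
Drive negations inward (¬∀x A ≡ ∃x ¬A, ¬∃x A ≡ ∀x ¬A, De Morgan for ∧/∨):
  (\forall w\, \forall t\, (J(t) \lor J(w))) \lor (\forall u\, J(u))
All bound variables are already distinct, so no renaming is needed.
Pull the quantifiers to the front (each side's bound variable is not free in the other side):
  \forall w\, \forall t\, \forall u\, (J(t) \lor J(w) \lor J(u))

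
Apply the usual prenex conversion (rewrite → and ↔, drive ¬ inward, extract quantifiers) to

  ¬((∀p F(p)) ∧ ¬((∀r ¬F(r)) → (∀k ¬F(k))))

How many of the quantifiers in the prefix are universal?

1

First replace A → B with ¬A ∨ B.
  ¬((∀p F(p)) ∧ ¬(¬(∀r ¬F(r)) ∨ (∀k ¬F(k))))
Move each ¬ inward, flipping quantifiers it crosses:
  (∃p ¬F(p)) ∨ (∃r F(r)) ∨ (∀k ¬F(k))
All bound variables are already distinct, so no renaming is needed.
Pull the quantifiers to the front (each side's bound variable is not free in the other side):
  ∃p ∃r ∀k (¬F(p) ∨ F(r) ∨ ¬F(k))
The prefix is ∃p ∃r ∀k: 1 universal, 2 existential.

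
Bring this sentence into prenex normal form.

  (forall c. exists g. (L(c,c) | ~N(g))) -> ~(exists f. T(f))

exists c. forall g. forall f. (~L(c,c) & N(g) | ~T(f))

First replace A → B with ¬A ∨ B.
  ~(forall c. exists g. (L(c,c) | ~N(g))) | ~(exists f. T(f))
Drive negations inward (¬∀x A ≡ ∃x ¬A, ¬∃x A ≡ ∀x ¬A, De Morgan for ∧/∨):
  (exists c. forall g. (~L(c,c) & N(g))) | (forall f. ~T(f))
Extract every quantifier outward, since the variables are now distinct and don't occur free across branches:
  exists c. forall g. forall f. (~L(c,c) & N(g) | ~T(f))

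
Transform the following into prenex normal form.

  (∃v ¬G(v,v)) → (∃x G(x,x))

Eliminate → and ↔ using ¬ and ∨.
  ¬(∃v ¬G(v,v)) ∨ (∃x G(x,x))
Push ¬ through the quantifiers and connectives to reach negation normal form:
  (∀v G(v,v)) ∨ (∃x G(x,x))
Extract every quantifier outward, since the variables are now distinct and don't occur free across branches:
  ∀v ∃x (G(v,v) ∨ G(x,x))

∀v ∃x (G(v,v) ∨ G(x,x))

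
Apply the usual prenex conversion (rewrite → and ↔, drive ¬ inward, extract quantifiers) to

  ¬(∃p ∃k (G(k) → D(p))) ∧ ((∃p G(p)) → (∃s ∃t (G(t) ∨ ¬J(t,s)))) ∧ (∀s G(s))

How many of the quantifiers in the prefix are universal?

4

Rewrite implications/biconditionals: A → B as ¬A ∨ B.
  ¬(∃p ∃k (¬G(k) ∨ D(p))) ∧ (¬(∃p G(p)) ∨ (∃s ∃t (G(t) ∨ ¬J(t,s)))) ∧ (∀s G(s))
Push ¬ through the quantifiers and connectives to reach negation normal form:
  (∀p ∀k (G(k) ∧ ¬D(p))) ∧ ((∀p ¬G(p)) ∨ (∃s ∃t (G(t) ∨ ¬J(t,s)))) ∧ (∀s G(s))
Standardize variables apart so no two quantifiers bind the same name: p↦w, s↦a.
  (∀p ∀k (G(k) ∧ ¬D(p))) ∧ ((∀w ¬G(w)) ∨ (∃s ∃t (G(t) ∨ ¬J(t,s)))) ∧ (∀a G(a))
Finally move all quantifiers to the prefix:
  ∀p ∀k ∀w ∃s ∃t ∀a (G(k) ∧ ¬D(p) ∧ (¬G(w) ∨ G(t) ∨ ¬J(t,s)) ∧ G(a))
The prefix is ∀p ∀k ∀w ∃s ∃t ∀a: 4 universal, 2 existential.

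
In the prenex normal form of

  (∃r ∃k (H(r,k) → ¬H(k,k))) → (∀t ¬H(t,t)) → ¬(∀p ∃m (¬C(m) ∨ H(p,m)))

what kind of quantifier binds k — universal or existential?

universal

Eliminate → and ↔ using ¬ and ∨.
  ¬(∃r ∃k (¬H(r,k) ∨ ¬H(k,k))) ∨ ¬(∀t ¬H(t,t)) ∨ ¬(∀p ∃m (¬C(m) ∨ H(p,m)))
Drive negations inward (¬∀x A ≡ ∃x ¬A, ¬∃x A ≡ ∀x ¬A, De Morgan for ∧/∨):
  (∀r ∀k (H(r,k) ∧ H(k,k))) ∨ (∃t H(t,t)) ∨ (∃p ∀m (C(m) ∧ ¬H(p,m)))
Pull the quantifiers to the front (each side's bound variable is not free in the other side):
  ∀r ∀k ∃t ∃p ∀m (H(r,k) ∧ H(k,k) ∨ H(t,t) ∨ C(m) ∧ ¬H(p,m))
The quantifier ∃k sits under an odd number of negations (counting the antecedent side of each →), so it flips to ∀k.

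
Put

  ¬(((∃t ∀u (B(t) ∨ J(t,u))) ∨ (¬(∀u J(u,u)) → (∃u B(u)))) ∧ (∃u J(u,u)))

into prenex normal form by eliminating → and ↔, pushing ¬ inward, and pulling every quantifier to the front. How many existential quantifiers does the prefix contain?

2

Rewrite implications/biconditionals: A → B as ¬A ∨ B.
  ¬(((∃t ∀u (B(t) ∨ J(t,u))) ∨ ¬¬(∀u J(u,u)) ∨ (∃u B(u))) ∧ (∃u J(u,u)))
Drive negations inward (¬∀x A ≡ ∃x ¬A, ¬∃x A ≡ ∀x ¬A, De Morgan for ∧/∨):
  (∀t ∃u (¬B(t) ∧ ¬J(t,u))) ∧ (∃u ¬J(u,u)) ∧ (∀u ¬B(u)) ∨ (∀u ¬J(u,u))
Standardize variables apart so no two quantifiers bind the same name: u↦x1, u↦a, u↦u1.
  (∀t ∃u (¬B(t) ∧ ¬J(t,u))) ∧ (∃x1 ¬J(x1,x1)) ∧ (∀a ¬B(a)) ∨ (∀u1 ¬J(u1,u1))
Pull the quantifiers to the front (each side's bound variable is not free in the other side):
  ∀t ∃u ∃x1 ∀a ∀u1 (¬B(t) ∧ ¬J(t,u) ∧ ¬J(x1,x1) ∧ ¬B(a) ∨ ¬J(u1,u1))
The prefix is ∀t ∃u ∃x1 ∀a ∀u1: 3 universal, 2 existential.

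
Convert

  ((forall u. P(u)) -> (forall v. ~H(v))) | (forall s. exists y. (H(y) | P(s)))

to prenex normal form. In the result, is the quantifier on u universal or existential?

existential

First replace A → B with ¬A ∨ B.
  ~(forall u. P(u)) | (forall v. ~H(v)) | (forall s. exists y. (H(y) | P(s)))
Push ¬ through the quantifiers and connectives to reach negation normal form:
  (exists u. ~P(u)) | (forall v. ~H(v)) | (forall s. exists y. (H(y) | P(s)))
Finally move all quantifiers to the prefix:
  exists u. forall v. forall s. exists y. (~P(u) | ~H(v) | H(y) | P(s))
The quantifier forall u sits under an odd number of negations (counting the antecedent side of each →), so it flips to exists u.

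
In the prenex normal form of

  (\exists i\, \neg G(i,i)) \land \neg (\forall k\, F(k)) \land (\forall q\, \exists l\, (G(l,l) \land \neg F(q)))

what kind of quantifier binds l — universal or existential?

existential

Move each ¬ inward, flipping quantifiers it crosses:
  (\exists i\, \neg G(i,i)) \land (\exists k\, \neg F(k)) \land (\forall q\, \exists l\, (G(l,l) \land \neg F(q)))
Finally move all quantifiers to the prefix:
  \exists i\, \exists k\, \forall q\, \exists l\, (\neg G(i,i) \land \neg F(k) \land G(l,l) \land \neg F(q))
The quantifier \exists l sits under an even number of negations, so it remains existential.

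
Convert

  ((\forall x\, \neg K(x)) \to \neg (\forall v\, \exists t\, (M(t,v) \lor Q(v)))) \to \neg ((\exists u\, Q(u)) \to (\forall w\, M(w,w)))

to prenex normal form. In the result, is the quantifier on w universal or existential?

existential

First replace A → B with ¬A ∨ B.
  \neg (\neg (\forall x\, \neg K(x)) \lor \neg (\forall v\, \exists t\, (M(t,v) \lor Q(v)))) \lor \neg (\neg (\exists u\, Q(u)) \lor (\forall w\, M(w,w)))
Move each ¬ inward, flipping quantifiers it crosses:
  (\forall x\, \neg K(x)) \land (\forall v\, \exists t\, (M(t,v) \lor Q(v))) \lor (\exists u\, Q(u)) \land (\exists w\, \neg M(w,w))
Pull the quantifiers to the front (each side's bound variable is not free in the other side):
  \forall x\, \forall v\, \exists t\, \exists u\, \exists w\, (\neg K(x) \land (M(t,v) \lor Q(v)) \lor Q(u) \land \neg M(w,w))
The quantifier \forall w sits under an odd number of negations (counting the antecedent side of each →), so it flips to \exists w.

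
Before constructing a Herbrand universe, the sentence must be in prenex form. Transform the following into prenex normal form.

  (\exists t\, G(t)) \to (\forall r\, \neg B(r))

First replace A → B with ¬A ∨ B.
  \neg (\exists t\, G(t)) \lor (\forall r\, \neg B(r))
Push ¬ through the quantifiers and connectives to reach negation normal form:
  (\forall t\, \neg G(t)) \lor (\forall r\, \neg B(r))
All bound variables are already distinct, so no renaming is needed.
Finally move all quantifiers to the prefix:
  \forall t\, \forall r\, (\neg G(t) \lor \neg B(r))

\forall t\, \forall r\, (\neg G(t) \lor \neg B(r))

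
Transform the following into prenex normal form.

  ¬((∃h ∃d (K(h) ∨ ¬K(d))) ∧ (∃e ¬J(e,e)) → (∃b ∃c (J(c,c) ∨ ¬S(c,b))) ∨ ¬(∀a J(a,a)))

∃h ∃d ∃e ∀b ∀c ∀a ((K(h) ∨ ¬K(d)) ∧ ¬J(e,e) ∧ ¬J(c,c) ∧ S(c,b) ∧ J(a,a))

First replace A → B with ¬A ∨ B.
  ¬(¬((∃h ∃d (K(h) ∨ ¬K(d))) ∧ (∃e ¬J(e,e))) ∨ (∃b ∃c (J(c,c) ∨ ¬S(c,b))) ∨ ¬(∀a J(a,a)))
Push ¬ through the quantifiers and connectives to reach negation normal form:
  (∃h ∃d (K(h) ∨ ¬K(d))) ∧ (∃e ¬J(e,e)) ∧ (∀b ∀c (¬J(c,c) ∧ S(c,b))) ∧ (∀a J(a,a))
Pull the quantifiers to the front (each side's bound variable is not free in the other side):
  ∃h ∃d ∃e ∀b ∀c ∀a ((K(h) ∨ ¬K(d)) ∧ ¬J(e,e) ∧ ¬J(c,c) ∧ S(c,b) ∧ J(a,a))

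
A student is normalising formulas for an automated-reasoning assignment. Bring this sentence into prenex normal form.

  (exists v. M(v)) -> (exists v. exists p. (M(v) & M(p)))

forall v. exists z1. exists p. (~M(v) | M(z1) & M(p))

First replace A → B with ¬A ∨ B.
  ~(exists v. M(v)) | (exists v. exists p. (M(v) & M(p)))
Move each ¬ inward, flipping quantifiers it crosses:
  (forall v. ~M(v)) | (exists v. exists p. (M(v) & M(p)))
Rename bound variables to avoid capture: v↦z1.
  (forall v. ~M(v)) | (exists z1. exists p. (M(z1) & M(p)))
Extract every quantifier outward, since the variables are now distinct and don't occur free across branches:
  forall v. exists z1. exists p. (~M(v) | M(z1) & M(p))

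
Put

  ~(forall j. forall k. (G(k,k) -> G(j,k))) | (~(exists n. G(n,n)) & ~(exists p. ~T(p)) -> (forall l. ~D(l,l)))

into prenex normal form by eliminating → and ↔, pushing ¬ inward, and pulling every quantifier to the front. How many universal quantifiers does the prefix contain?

1

Rewrite implications/biconditionals: A → B as ¬A ∨ B.
  ~(forall j. forall k. (~G(k,k) | G(j,k))) | ~(~(exists n. G(n,n)) & ~(exists p. ~T(p))) | (forall l. ~D(l,l))
Push ¬ through the quantifiers and connectives to reach negation normal form:
  (exists j. exists k. (G(k,k) & ~G(j,k))) | (exists n. G(n,n)) | (exists p. ~T(p)) | (forall l. ~D(l,l))
All bound variables are already distinct, so no renaming is needed.
Extract every quantifier outward, since the variables are now distinct and don't occur free across branches:
  exists j. exists k. exists n. exists p. forall l. (G(k,k) & ~G(j,k) | G(n,n) | ~T(p) | ~D(l,l))
The prefix is exists j exists k exists n exists p forall l: 1 universal, 4 existential.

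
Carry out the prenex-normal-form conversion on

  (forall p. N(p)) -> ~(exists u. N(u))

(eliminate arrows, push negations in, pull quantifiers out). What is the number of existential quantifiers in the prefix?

Eliminate → and ↔ using ¬ and ∨.
  ~(forall p. N(p)) | ~(exists u. N(u))
Push ¬ through the quantifiers and connectives to reach negation normal form:
  (exists p. ~N(p)) | (forall u. ~N(u))
Extract every quantifier outward, since the variables are now distinct and don't occur free across branches:
  exists p. forall u. (~N(p) | ~N(u))
The prefix is exists p forall u: 1 universal, 1 existential.

1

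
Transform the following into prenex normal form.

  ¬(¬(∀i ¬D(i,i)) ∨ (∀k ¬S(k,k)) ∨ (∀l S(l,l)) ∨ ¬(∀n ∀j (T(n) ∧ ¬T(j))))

Push ¬ through the quantifiers and connectives to reach negation normal form:
  (∀i ¬D(i,i)) ∧ (∃k S(k,k)) ∧ (∃l ¬S(l,l)) ∧ (∀n ∀j (T(n) ∧ ¬T(j)))
Pull the quantifiers to the front (each side's bound variable is not free in the other side):
  ∀i ∃k ∃l ∀n ∀j (¬D(i,i) ∧ S(k,k) ∧ ¬S(l,l) ∧ T(n) ∧ ¬T(j))

∀i ∃k ∃l ∀n ∀j (¬D(i,i) ∧ S(k,k) ∧ ¬S(l,l) ∧ T(n) ∧ ¬T(j))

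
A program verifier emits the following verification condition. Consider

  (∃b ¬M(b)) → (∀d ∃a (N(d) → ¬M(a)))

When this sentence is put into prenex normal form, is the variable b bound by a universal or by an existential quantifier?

Rewrite implications/biconditionals: A → B as ¬A ∨ B.
  ¬(∃b ¬M(b)) ∨ (∀d ∃a (¬N(d) ∨ ¬M(a)))
Move each ¬ inward, flipping quantifiers it crosses:
  (∀b M(b)) ∨ (∀d ∃a (¬N(d) ∨ ¬M(a)))
Extract every quantifier outward, since the variables are now distinct and don't occur free across branches:
  ∀b ∀d ∃a (M(b) ∨ ¬N(d) ∨ ¬M(a))
The quantifier ∃b sits under an odd number of negations (counting the antecedent side of each →), so it flips to ∀b.

universal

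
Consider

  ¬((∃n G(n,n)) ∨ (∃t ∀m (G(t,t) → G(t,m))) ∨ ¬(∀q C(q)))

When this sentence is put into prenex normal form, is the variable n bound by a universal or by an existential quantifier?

Eliminate → and ↔ using ¬ and ∨.
  ¬((∃n G(n,n)) ∨ (∃t ∀m (¬G(t,t) ∨ G(t,m))) ∨ ¬(∀q C(q)))
Push ¬ through the quantifiers and connectives to reach negation normal form:
  (∀n ¬G(n,n)) ∧ (∀t ∃m (G(t,t) ∧ ¬G(t,m))) ∧ (∀q C(q))
All bound variables are already distinct, so no renaming is needed.
Finally move all quantifiers to the prefix:
  ∀n ∀t ∃m ∀q (¬G(n,n) ∧ G(t,t) ∧ ¬G(t,m) ∧ C(q))
The quantifier ∃n sits under an odd number of negations (counting the antecedent side of each →), so it flips to ∀n.

universal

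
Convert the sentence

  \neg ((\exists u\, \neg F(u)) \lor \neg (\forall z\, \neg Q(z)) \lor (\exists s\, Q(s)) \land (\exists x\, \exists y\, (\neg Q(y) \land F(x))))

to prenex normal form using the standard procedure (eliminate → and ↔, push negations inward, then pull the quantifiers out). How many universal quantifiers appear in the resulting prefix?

Drive negations inward (¬∀x A ≡ ∃x ¬A, ¬∃x A ≡ ∀x ¬A, De Morgan for ∧/∨):
  (\forall u\, F(u)) \land (\forall z\, \neg Q(z)) \land ((\forall s\, \neg Q(s)) \lor (\forall x\, \forall y\, (Q(y) \lor \neg F(x))))
All bound variables are already distinct, so no renaming is needed.
Finally move all quantifiers to the prefix:
  \forall u\, \forall z\, \forall s\, \forall x\, \forall y\, (F(u) \land \neg Q(z) \land (\neg Q(s) \lor Q(y) \lor \neg F(x)))
The prefix is \forall u \forall z \forall s \forall x \forall y: 5 universal, 0 existential.

5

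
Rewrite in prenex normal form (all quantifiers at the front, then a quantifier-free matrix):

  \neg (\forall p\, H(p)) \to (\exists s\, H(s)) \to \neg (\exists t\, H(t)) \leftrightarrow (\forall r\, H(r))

\exists p\, \exists s\, \exists t\, \forall r\, \exists y1\, \forall x1\, \forall c\, \forall v1\, ((\neg H(p) \land H(s) \land H(t) \lor H(r)) \land (\neg H(y1) \lor H(x1) \lor \neg H(c) \lor \neg H(v1)))

Rewrite implications/biconditionals: A → B as ¬A ∨ B; A ↔ B as (¬A ∨ B) ∧ (¬B ∨ A).
  (\neg (\neg \neg (\forall p\, H(p)) \lor \neg (\exists s\, H(s)) \lor \neg (\exists t\, H(t))) \lor (\forall r\, H(r))) \land (\neg (\forall r\, H(r)) \lor \neg \neg (\forall p\, H(p)) \lor \neg (\exists s\, H(s)) \lor \neg (\exists t\, H(t)))
Drive negations inward (¬∀x A ≡ ∃x ¬A, ¬∃x A ≡ ∀x ¬A, De Morgan for ∧/∨):
  ((\exists p\, \neg H(p)) \land (\exists s\, H(s)) \land (\exists t\, H(t)) \lor (\forall r\, H(r))) \land ((\exists r\, \neg H(r)) \lor (\forall p\, H(p)) \lor (\forall s\, \neg H(s)) \lor (\forall t\, \neg H(t)))
Give each quantifier a distinct variable: r↦y1, p↦x1, s↦c, t↦v1.
  ((\exists p\, \neg H(p)) \land (\exists s\, H(s)) \land (\exists t\, H(t)) \lor (\forall r\, H(r))) \land ((\exists y1\, \neg H(y1)) \lor (\forall x1\, H(x1)) \lor (\forall c\, \neg H(c)) \lor (\forall v1\, \neg H(v1)))
Extract every quantifier outward, since the variables are now distinct and don't occur free across branches:
  \exists p\, \exists s\, \exists t\, \forall r\, \exists y1\, \forall x1\, \forall c\, \forall v1\, ((\neg H(p) \land H(s) \land H(t) \lor H(r)) \land (\neg H(y1) \lor H(x1) \lor \neg H(c) \lor \neg H(v1)))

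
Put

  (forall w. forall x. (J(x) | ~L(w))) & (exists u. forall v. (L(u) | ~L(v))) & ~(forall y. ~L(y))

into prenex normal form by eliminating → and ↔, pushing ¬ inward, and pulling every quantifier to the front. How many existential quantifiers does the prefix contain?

Drive negations inward (¬∀x A ≡ ∃x ¬A, ¬∃x A ≡ ∀x ¬A, De Morgan for ∧/∨):
  (forall w. forall x. (J(x) | ~L(w))) & (exists u. forall v. (L(u) | ~L(v))) & (exists y. L(y))
All bound variables are already distinct, so no renaming is needed.
Pull the quantifiers to the front (each side's bound variable is not free in the other side):
  forall w. forall x. exists u. forall v. exists y. ((J(x) | ~L(w)) & (L(u) | ~L(v)) & L(y))
The prefix is forall w forall x exists u forall v exists y: 3 universal, 2 existential.

2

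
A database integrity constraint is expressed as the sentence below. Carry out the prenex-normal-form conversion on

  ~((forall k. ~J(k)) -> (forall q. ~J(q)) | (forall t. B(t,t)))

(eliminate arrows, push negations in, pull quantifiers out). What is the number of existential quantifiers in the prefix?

Eliminate → and ↔ using ¬ and ∨.
  ~(~(forall k. ~J(k)) | (forall q. ~J(q)) | (forall t. B(t,t)))
Move each ¬ inward, flipping quantifiers it crosses:
  (forall k. ~J(k)) & (exists q. J(q)) & (exists t. ~B(t,t))
All bound variables are already distinct, so no renaming is needed.
Extract every quantifier outward, since the variables are now distinct and don't occur free across branches:
  forall k. exists q. exists t. (~J(k) & J(q) & ~B(t,t))
The prefix is forall k exists q exists t: 1 universal, 2 existential.

2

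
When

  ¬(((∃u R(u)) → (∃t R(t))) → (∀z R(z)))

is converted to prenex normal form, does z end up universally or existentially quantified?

Rewrite implications/biconditionals: A → B as ¬A ∨ B.
  ¬(¬(¬(∃u R(u)) ∨ (∃t R(t))) ∨ (∀z R(z)))
Move each ¬ inward, flipping quantifiers it crosses:
  ((∀u ¬R(u)) ∨ (∃t R(t))) ∧ (∃z ¬R(z))
Finally move all quantifiers to the prefix:
  ∀u ∃t ∃z ((¬R(u) ∨ R(t)) ∧ ¬R(z))
The quantifier ∀z sits under an odd number of negations (counting the antecedent side of each →), so it flips to ∃z.

existential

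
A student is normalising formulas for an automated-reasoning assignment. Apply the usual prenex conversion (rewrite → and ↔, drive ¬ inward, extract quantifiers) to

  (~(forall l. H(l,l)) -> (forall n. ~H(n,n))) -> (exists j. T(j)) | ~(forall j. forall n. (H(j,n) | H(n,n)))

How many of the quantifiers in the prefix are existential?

Eliminate → and ↔ using ¬ and ∨.
  ~(~~(forall l. H(l,l)) | (forall n. ~H(n,n))) | (exists j. T(j)) | ~(forall j. forall n. (H(j,n) | H(n,n)))
Move each ¬ inward, flipping quantifiers it crosses:
  (exists l. ~H(l,l)) & (exists n. H(n,n)) | (exists j. T(j)) | (exists j. exists n. (~H(j,n) & ~H(n,n)))
Standardize variables apart so no two quantifiers bind the same name: j↦q, n↦a.
  (exists l. ~H(l,l)) & (exists n. H(n,n)) | (exists j. T(j)) | (exists q. exists a. (~H(q,a) & ~H(a,a)))
Extract every quantifier outward, since the variables are now distinct and don't occur free across branches:
  exists l. exists n. exists j. exists q. exists a. (~H(l,l) & H(n,n) | T(j) | ~H(q,a) & ~H(a,a))
The prefix is exists l exists n exists j exists q exists a: 0 universal, 5 existential.

5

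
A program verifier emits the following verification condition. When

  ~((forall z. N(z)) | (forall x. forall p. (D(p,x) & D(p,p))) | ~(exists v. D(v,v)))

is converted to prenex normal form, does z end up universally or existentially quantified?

Push ¬ through the quantifiers and connectives to reach negation normal form:
  (exists z. ~N(z)) & (exists x. exists p. (~D(p,x) | ~D(p,p))) & (exists v. D(v,v))
All bound variables are already distinct, so no renaming is needed.
Finally move all quantifiers to the prefix:
  exists z. exists x. exists p. exists v. (~N(z) & (~D(p,x) | ~D(p,p)) & D(v,v))
The quantifier forall z sits under an odd number of negations, so it flips to exists z.

existential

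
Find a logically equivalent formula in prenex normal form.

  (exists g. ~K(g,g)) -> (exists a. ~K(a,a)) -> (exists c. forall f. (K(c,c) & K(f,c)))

Eliminate → and ↔ using ¬ and ∨.
  ~(exists g. ~K(g,g)) | ~(exists a. ~K(a,a)) | (exists c. forall f. (K(c,c) & K(f,c)))
Push ¬ through the quantifiers and connectives to reach negation normal form:
  (forall g. K(g,g)) | (forall a. K(a,a)) | (exists c. forall f. (K(c,c) & K(f,c)))
Pull the quantifiers to the front (each side's bound variable is not free in the other side):
  forall g. forall a. exists c. forall f. (K(g,g) | K(a,a) | K(c,c) & K(f,c))

forall g. forall a. exists c. forall f. (K(g,g) | K(a,a) | K(c,c) & K(f,c))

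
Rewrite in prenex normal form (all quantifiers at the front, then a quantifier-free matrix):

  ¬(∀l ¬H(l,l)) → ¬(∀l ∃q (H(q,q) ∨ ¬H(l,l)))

∀l ∃y ∀q (¬H(l,l) ∨ ¬H(q,q) ∧ H(y,y))

Rewrite implications/biconditionals: A → B as ¬A ∨ B.
  ¬¬(∀l ¬H(l,l)) ∨ ¬(∀l ∃q (H(q,q) ∨ ¬H(l,l)))
Push ¬ through the quantifiers and connectives to reach negation normal form:
  (∀l ¬H(l,l)) ∨ (∃l ∀q (¬H(q,q) ∧ H(l,l)))
Rename bound variables to avoid capture: l↦y.
  (∀l ¬H(l,l)) ∨ (∃y ∀q (¬H(q,q) ∧ H(y,y)))
Extract every quantifier outward, since the variables are now distinct and don't occur free across branches:
  ∀l ∃y ∀q (¬H(l,l) ∨ ¬H(q,q) ∧ H(y,y))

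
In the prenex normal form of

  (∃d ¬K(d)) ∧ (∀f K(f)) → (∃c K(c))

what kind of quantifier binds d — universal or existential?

universal

Eliminate → and ↔ using ¬ and ∨.
  ¬((∃d ¬K(d)) ∧ (∀f K(f))) ∨ (∃c K(c))
Move each ¬ inward, flipping quantifiers it crosses:
  (∀d K(d)) ∨ (∃f ¬K(f)) ∨ (∃c K(c))
All bound variables are already distinct, so no renaming is needed.
Pull the quantifiers to the front (each side's bound variable is not free in the other side):
  ∀d ∃f ∃c (K(d) ∨ ¬K(f) ∨ K(c))
The quantifier ∃d sits under an odd number of negations (counting the antecedent side of each →), so it flips to ∀d.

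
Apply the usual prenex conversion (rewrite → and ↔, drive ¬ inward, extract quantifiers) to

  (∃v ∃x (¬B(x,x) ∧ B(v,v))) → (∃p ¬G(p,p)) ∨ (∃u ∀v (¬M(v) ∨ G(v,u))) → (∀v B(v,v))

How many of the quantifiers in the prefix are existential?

1

Rewrite implications/biconditionals: A → B as ¬A ∨ B.
  ¬(∃v ∃x (¬B(x,x) ∧ B(v,v))) ∨ ¬((∃p ¬G(p,p)) ∨ (∃u ∀v (¬M(v) ∨ G(v,u)))) ∨ (∀v B(v,v))
Drive negations inward (¬∀x A ≡ ∃x ¬A, ¬∃x A ≡ ∀x ¬A, De Morgan for ∧/∨):
  (∀v ∀x (B(x,x) ∨ ¬B(v,v))) ∨ (∀p G(p,p)) ∧ (∀u ∃v (M(v) ∧ ¬G(v,u))) ∨ (∀v B(v,v))
Standardize variables apart so no two quantifiers bind the same name: v↦y1, v↦c.
  (∀v ∀x (B(x,x) ∨ ¬B(v,v))) ∨ (∀p G(p,p)) ∧ (∀u ∃y1 (M(y1) ∧ ¬G(y1,u))) ∨ (∀c B(c,c))
Finally move all quantifiers to the prefix:
  ∀v ∀x ∀p ∀u ∃y1 ∀c (B(x,x) ∨ ¬B(v,v) ∨ G(p,p) ∧ M(y1) ∧ ¬G(y1,u) ∨ B(c,c))
The prefix is ∀v ∀x ∀p ∀u ∃y1 ∀c: 5 universal, 1 existential.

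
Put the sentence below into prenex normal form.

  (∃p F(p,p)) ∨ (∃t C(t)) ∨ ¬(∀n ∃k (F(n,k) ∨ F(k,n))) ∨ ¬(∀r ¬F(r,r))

∃p ∃t ∃n ∀k ∃r (F(p,p) ∨ C(t) ∨ ¬F(n,k) ∧ ¬F(k,n) ∨ F(r,r))

Push ¬ through the quantifiers and connectives to reach negation normal form:
  (∃p F(p,p)) ∨ (∃t C(t)) ∨ (∃n ∀k (¬F(n,k) ∧ ¬F(k,n))) ∨ (∃r F(r,r))
All bound variables are already distinct, so no renaming is needed.
Extract every quantifier outward, since the variables are now distinct and don't occur free across branches:
  ∃p ∃t ∃n ∀k ∃r (F(p,p) ∨ C(t) ∨ ¬F(n,k) ∧ ¬F(k,n) ∨ F(r,r))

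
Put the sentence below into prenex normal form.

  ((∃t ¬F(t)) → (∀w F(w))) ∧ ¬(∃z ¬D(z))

First replace A → B with ¬A ∨ B.
  (¬(∃t ¬F(t)) ∨ (∀w F(w))) ∧ ¬(∃z ¬D(z))
Move each ¬ inward, flipping quantifiers it crosses:
  ((∀t F(t)) ∨ (∀w F(w))) ∧ (∀z D(z))
All bound variables are already distinct, so no renaming is needed.
Finally move all quantifiers to the prefix:
  ∀t ∀w ∀z ((F(t) ∨ F(w)) ∧ D(z))

∀t ∀w ∀z ((F(t) ∨ F(w)) ∧ D(z))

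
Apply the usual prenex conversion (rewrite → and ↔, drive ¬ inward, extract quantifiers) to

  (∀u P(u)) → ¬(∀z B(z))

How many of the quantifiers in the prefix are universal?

0

Eliminate → and ↔ using ¬ and ∨.
  ¬(∀u P(u)) ∨ ¬(∀z B(z))
Push ¬ through the quantifiers and connectives to reach negation normal form:
  (∃u ¬P(u)) ∨ (∃z ¬B(z))
Pull the quantifiers to the front (each side's bound variable is not free in the other side):
  ∃u ∃z (¬P(u) ∨ ¬B(z))
The prefix is ∃u ∃z: 0 universal, 2 existential.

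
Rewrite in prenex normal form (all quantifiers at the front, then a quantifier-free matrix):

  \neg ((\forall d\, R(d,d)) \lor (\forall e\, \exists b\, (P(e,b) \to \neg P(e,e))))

\exists d\, \exists e\, \forall b\, (\neg R(d,d) \land P(e,b) \land P(e,e))

Rewrite implications/biconditionals: A → B as ¬A ∨ B.
  \neg ((\forall d\, R(d,d)) \lor (\forall e\, \exists b\, (\neg P(e,b) \lor \neg P(e,e))))
Move each ¬ inward, flipping quantifiers it crosses:
  (\exists d\, \neg R(d,d)) \land (\exists e\, \forall b\, (P(e,b) \land P(e,e)))
All bound variables are already distinct, so no renaming is needed.
Finally move all quantifiers to the prefix:
  \exists d\, \exists e\, \forall b\, (\neg R(d,d) \land P(e,b) \land P(e,e))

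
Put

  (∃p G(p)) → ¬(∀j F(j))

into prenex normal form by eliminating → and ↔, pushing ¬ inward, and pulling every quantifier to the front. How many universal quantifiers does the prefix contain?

1

Eliminate → and ↔ using ¬ and ∨.
  ¬(∃p G(p)) ∨ ¬(∀j F(j))
Move each ¬ inward, flipping quantifiers it crosses:
  (∀p ¬G(p)) ∨ (∃j ¬F(j))
Finally move all quantifiers to the prefix:
  ∀p ∃j (¬G(p) ∨ ¬F(j))
The prefix is ∀p ∃j: 1 universal, 1 existential.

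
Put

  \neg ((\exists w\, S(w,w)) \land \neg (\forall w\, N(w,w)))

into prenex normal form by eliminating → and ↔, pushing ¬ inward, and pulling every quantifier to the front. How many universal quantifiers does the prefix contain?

2

Drive negations inward (¬∀x A ≡ ∃x ¬A, ¬∃x A ≡ ∀x ¬A, De Morgan for ∧/∨):
  (\forall w\, \neg S(w,w)) \lor (\forall w\, N(w,w))
Give each quantifier a distinct variable: w↦b.
  (\forall w\, \neg S(w,w)) \lor (\forall b\, N(b,b))
Finally move all quantifiers to the prefix:
  \forall w\, \forall b\, (\neg S(w,w) \lor N(b,b))
The prefix is \forall w \forall b: 2 universal, 0 existential.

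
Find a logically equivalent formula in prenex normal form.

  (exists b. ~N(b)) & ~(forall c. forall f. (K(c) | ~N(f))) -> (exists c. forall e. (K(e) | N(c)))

forall b. forall c. forall f. exists y1. forall e. (N(b) | K(c) | ~N(f) | K(e) | N(y1))

Rewrite implications/biconditionals: A → B as ¬A ∨ B.
  ~((exists b. ~N(b)) & ~(forall c. forall f. (K(c) | ~N(f)))) | (exists c. forall e. (K(e) | N(c)))
Drive negations inward (¬∀x A ≡ ∃x ¬A, ¬∃x A ≡ ∀x ¬A, De Morgan for ∧/∨):
  (forall b. N(b)) | (forall c. forall f. (K(c) | ~N(f))) | (exists c. forall e. (K(e) | N(c)))
Give each quantifier a distinct variable: c↦y1.
  (forall b. N(b)) | (forall c. forall f. (K(c) | ~N(f))) | (exists y1. forall e. (K(e) | N(y1)))
Pull the quantifiers to the front (each side's bound variable is not free in the other side):
  forall b. forall c. forall f. exists y1. forall e. (N(b) | K(c) | ~N(f) | K(e) | N(y1))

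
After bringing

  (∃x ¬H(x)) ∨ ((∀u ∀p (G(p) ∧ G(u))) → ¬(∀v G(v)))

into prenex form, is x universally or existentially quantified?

First replace A → B with ¬A ∨ B.
  (∃x ¬H(x)) ∨ ¬(∀u ∀p (G(p) ∧ G(u))) ∨ ¬(∀v G(v))
Drive negations inward (¬∀x A ≡ ∃x ¬A, ¬∃x A ≡ ∀x ¬A, De Morgan for ∧/∨):
  (∃x ¬H(x)) ∨ (∃u ∃p (¬G(p) ∨ ¬G(u))) ∨ (∃v ¬G(v))
Extract every quantifier outward, since the variables are now distinct and don't occur free across branches:
  ∃x ∃u ∃p ∃v (¬H(x) ∨ ¬G(p) ∨ ¬G(u) ∨ ¬G(v))
The quantifier ∃x sits under an even number of negations (counting the antecedent side of each →), so it remains existential.

existential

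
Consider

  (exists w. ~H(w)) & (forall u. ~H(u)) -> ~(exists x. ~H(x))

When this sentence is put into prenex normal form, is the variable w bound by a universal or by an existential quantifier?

universal

Rewrite implications/biconditionals: A → B as ¬A ∨ B.
  ~((exists w. ~H(w)) & (forall u. ~H(u))) | ~(exists x. ~H(x))
Push ¬ through the quantifiers and connectives to reach negation normal form:
  (forall w. H(w)) | (exists u. H(u)) | (forall x. H(x))
Extract every quantifier outward, since the variables are now distinct and don't occur free across branches:
  forall w. exists u. forall x. (H(w) | H(u) | H(x))
The quantifier exists w sits under an odd number of negations (counting the antecedent side of each →), so it flips to forall w.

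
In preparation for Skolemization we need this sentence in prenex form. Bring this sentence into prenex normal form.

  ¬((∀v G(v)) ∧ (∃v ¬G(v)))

∃v ∀c (¬G(v) ∨ G(c))

Push ¬ through the quantifiers and connectives to reach negation normal form:
  (∃v ¬G(v)) ∨ (∀v G(v))
Standardize variables apart so no two quantifiers bind the same name: v↦c.
  (∃v ¬G(v)) ∨ (∀c G(c))
Pull the quantifiers to the front (each side's bound variable is not free in the other side):
  ∃v ∀c (¬G(v) ∨ G(c))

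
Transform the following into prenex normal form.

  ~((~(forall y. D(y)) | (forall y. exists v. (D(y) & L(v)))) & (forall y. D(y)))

forall y. exists x1. forall v. exists c. (D(y) & (~D(x1) | ~L(v)) | ~D(c))

Move each ¬ inward, flipping quantifiers it crosses:
  (forall y. D(y)) & (exists y. forall v. (~D(y) | ~L(v))) | (exists y. ~D(y))
Standardize variables apart so no two quantifiers bind the same name: y↦x1, y↦c.
  (forall y. D(y)) & (exists x1. forall v. (~D(x1) | ~L(v))) | (exists c. ~D(c))
Pull the quantifiers to the front (each side's bound variable is not free in the other side):
  forall y. exists x1. forall v. exists c. (D(y) & (~D(x1) | ~L(v)) | ~D(c))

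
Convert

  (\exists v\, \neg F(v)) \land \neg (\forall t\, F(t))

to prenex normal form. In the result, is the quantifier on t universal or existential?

Push ¬ through the quantifiers and connectives to reach negation normal form:
  (\exists v\, \neg F(v)) \land (\exists t\, \neg F(t))
All bound variables are already distinct, so no renaming is needed.
Extract every quantifier outward, since the variables are now distinct and don't occur free across branches:
  \exists v\, \exists t\, (\neg F(v) \land \neg F(t))
The quantifier \forall t sits under an odd number of negations, so it flips to \exists t.

existential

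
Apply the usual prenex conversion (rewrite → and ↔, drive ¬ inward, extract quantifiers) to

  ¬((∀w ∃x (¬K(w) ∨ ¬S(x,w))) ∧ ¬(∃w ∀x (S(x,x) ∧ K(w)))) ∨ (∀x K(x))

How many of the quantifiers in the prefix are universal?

Move each ¬ inward, flipping quantifiers it crosses:
  (∃w ∀x (K(w) ∧ S(x,w))) ∨ (∃w ∀x (S(x,x) ∧ K(w))) ∨ (∀x K(x))
Standardize variables apart so no two quantifiers bind the same name: w↦w1, x↦r, x↦u1.
  (∃w ∀x (K(w) ∧ S(x,w))) ∨ (∃w1 ∀r (S(r,r) ∧ K(w1))) ∨ (∀u1 K(u1))
Finally move all quantifiers to the prefix:
  ∃w ∀x ∃w1 ∀r ∀u1 (K(w) ∧ S(x,w) ∨ S(r,r) ∧ K(w1) ∨ K(u1))
The prefix is ∃w ∀x ∃w1 ∀r ∀u1: 3 universal, 2 existential.

3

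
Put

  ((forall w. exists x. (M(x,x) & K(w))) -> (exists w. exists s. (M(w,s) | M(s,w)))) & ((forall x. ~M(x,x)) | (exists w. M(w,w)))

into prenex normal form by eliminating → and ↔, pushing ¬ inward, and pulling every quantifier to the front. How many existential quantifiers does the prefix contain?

4

First replace A → B with ¬A ∨ B.
  (~(forall w. exists x. (M(x,x) & K(w))) | (exists w. exists s. (M(w,s) | M(s,w)))) & ((forall x. ~M(x,x)) | (exists w. M(w,w)))
Drive negations inward (¬∀x A ≡ ∃x ¬A, ¬∃x A ≡ ∀x ¬A, De Morgan for ∧/∨):
  ((exists w. forall x. (~M(x,x) | ~K(w))) | (exists w. exists s. (M(w,s) | M(s,w)))) & ((forall x. ~M(x,x)) | (exists w. M(w,w)))
Give each quantifier a distinct variable: w↦u1, x↦t, w↦a.
  ((exists w. forall x. (~M(x,x) | ~K(w))) | (exists u1. exists s. (M(u1,s) | M(s,u1)))) & ((forall t. ~M(t,t)) | (exists a. M(a,a)))
Extract every quantifier outward, since the variables are now distinct and don't occur free across branches:
  exists w. forall x. exists u1. exists s. forall t. exists a. ((~M(x,x) | ~K(w) | M(u1,s) | M(s,u1)) & (~M(t,t) | M(a,a)))
The prefix is exists w forall x exists u1 exists s forall t exists a: 2 universal, 4 existential.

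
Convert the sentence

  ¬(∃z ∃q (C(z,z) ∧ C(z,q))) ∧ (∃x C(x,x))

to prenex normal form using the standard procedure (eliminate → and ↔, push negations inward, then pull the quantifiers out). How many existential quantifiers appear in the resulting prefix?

Drive negations inward (¬∀x A ≡ ∃x ¬A, ¬∃x A ≡ ∀x ¬A, De Morgan for ∧/∨):
  (∀z ∀q (¬C(z,z) ∨ ¬C(z,q))) ∧ (∃x C(x,x))
Finally move all quantifiers to the prefix:
  ∀z ∀q ∃x ((¬C(z,z) ∨ ¬C(z,q)) ∧ C(x,x))
The prefix is ∀z ∀q ∃x: 2 universal, 1 existential.

1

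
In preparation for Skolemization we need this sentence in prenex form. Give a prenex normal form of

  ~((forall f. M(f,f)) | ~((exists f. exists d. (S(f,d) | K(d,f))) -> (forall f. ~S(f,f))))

Rewrite implications/biconditionals: A → B as ¬A ∨ B.
  ~((forall f. M(f,f)) | ~(~(exists f. exists d. (S(f,d) | K(d,f))) | (forall f. ~S(f,f))))
Drive negations inward (¬∀x A ≡ ∃x ¬A, ¬∃x A ≡ ∀x ¬A, De Morgan for ∧/∨):
  (exists f. ~M(f,f)) & ((forall f. forall d. (~S(f,d) & ~K(d,f))) | (forall f. ~S(f,f)))
Standardize variables apart so no two quantifiers bind the same name: f↦a, f↦t.
  (exists f. ~M(f,f)) & ((forall a. forall d. (~S(a,d) & ~K(d,a))) | (forall t. ~S(t,t)))
Pull the quantifiers to the front (each side's bound variable is not free in the other side):
  exists f. forall a. forall d. forall t. (~M(f,f) & (~S(a,d) & ~K(d,a) | ~S(t,t)))

exists f. forall a. forall d. forall t. (~M(f,f) & (~S(a,d) & ~K(d,a) | ~S(t,t)))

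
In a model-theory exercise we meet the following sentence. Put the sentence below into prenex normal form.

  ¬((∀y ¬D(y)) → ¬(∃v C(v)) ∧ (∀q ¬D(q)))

∀y ∃v ∃q (¬D(y) ∧ (C(v) ∨ D(q)))

Eliminate → and ↔ using ¬ and ∨.
  ¬(¬(∀y ¬D(y)) ∨ ¬(∃v C(v)) ∧ (∀q ¬D(q)))
Move each ¬ inward, flipping quantifiers it crosses:
  (∀y ¬D(y)) ∧ ((∃v C(v)) ∨ (∃q D(q)))
All bound variables are already distinct, so no renaming is needed.
Extract every quantifier outward, since the variables are now distinct and don't occur free across branches:
  ∀y ∃v ∃q (¬D(y) ∧ (C(v) ∨ D(q)))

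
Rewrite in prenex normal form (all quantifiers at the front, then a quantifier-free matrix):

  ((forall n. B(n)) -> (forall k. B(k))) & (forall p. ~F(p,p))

First replace A → B with ¬A ∨ B.
  (~(forall n. B(n)) | (forall k. B(k))) & (forall p. ~F(p,p))
Push ¬ through the quantifiers and connectives to reach negation normal form:
  ((exists n. ~B(n)) | (forall k. B(k))) & (forall p. ~F(p,p))
All bound variables are already distinct, so no renaming is needed.
Extract every quantifier outward, since the variables are now distinct and don't occur free across branches:
  exists n. forall k. forall p. ((~B(n) | B(k)) & ~F(p,p))

exists n. forall k. forall p. ((~B(n) | B(k)) & ~F(p,p))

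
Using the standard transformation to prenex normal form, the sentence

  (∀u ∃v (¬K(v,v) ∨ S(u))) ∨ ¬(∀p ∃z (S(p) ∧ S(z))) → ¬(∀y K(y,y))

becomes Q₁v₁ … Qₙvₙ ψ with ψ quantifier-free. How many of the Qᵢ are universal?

Rewrite implications/biconditionals: A → B as ¬A ∨ B.
  ¬((∀u ∃v (¬K(v,v) ∨ S(u))) ∨ ¬(∀p ∃z (S(p) ∧ S(z)))) ∨ ¬(∀y K(y,y))
Drive negations inward (¬∀x A ≡ ∃x ¬A, ¬∃x A ≡ ∀x ¬A, De Morgan for ∧/∨):
  (∃u ∀v (K(v,v) ∧ ¬S(u))) ∧ (∀p ∃z (S(p) ∧ S(z))) ∨ (∃y ¬K(y,y))
Pull the quantifiers to the front (each side's bound variable is not free in the other side):
  ∃u ∀v ∀p ∃z ∃y (K(v,v) ∧ ¬S(u) ∧ S(p) ∧ S(z) ∨ ¬K(y,y))
The prefix is ∃u ∀v ∀p ∃z ∃y: 2 universal, 3 existential.

2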